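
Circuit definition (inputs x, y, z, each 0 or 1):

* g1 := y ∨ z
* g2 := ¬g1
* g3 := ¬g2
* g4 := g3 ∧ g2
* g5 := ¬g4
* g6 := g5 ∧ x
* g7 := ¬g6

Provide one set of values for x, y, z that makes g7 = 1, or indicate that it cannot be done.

g7 = ¬g6 must be 1, so g6 = 0.
g6 = g5 ∧ x must be 0, so at least one of g5, x is 0.
Check with x=0, y=0, z=0:
g1 = y ∨ z = 0 ∨ 0 = 0
g2 = ¬g1 = ¬0 = 1
g3 = ¬g2 = ¬1 = 0
g4 = g3 ∧ g2 = 0 ∧ 1 = 0
g5 = ¬g4 = ¬0 = 1
g6 = g5 ∧ x = 1 ∧ 0 = 0
g7 = ¬g6 = ¬0 = 1
So g7 = 1 as required.

x=0, y=0, z=0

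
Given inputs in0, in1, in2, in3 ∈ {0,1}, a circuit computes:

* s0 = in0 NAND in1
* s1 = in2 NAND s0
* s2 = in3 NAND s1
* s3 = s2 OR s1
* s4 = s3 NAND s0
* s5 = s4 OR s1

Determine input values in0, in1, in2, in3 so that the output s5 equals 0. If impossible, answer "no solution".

s5 = s4 OR s1 must be 0, so both s4 = 0 and s1 = 0.
s4 = s3 NAND s0 must be 0, so both s3 = 1 and s0 = 1.
s1 = in2 NAND s0 must be 0, so both in2 = 1 and s0 = 1.
Check with in0=1 in1=0 in2=1 in3=1:
s0 = in0 NAND in1 = 1 NAND 0 = 1
s1 = in2 NAND s0 = 1 NAND 1 = 0
s2 = in3 NAND s1 = 1 NAND 0 = 1
s3 = s2 OR s1 = 1 OR 0 = 1
s4 = s3 NAND s0 = 1 NAND 1 = 0
s5 = s4 OR s1 = 0 OR 0 = 0
So s5 = 0 as required.

in0=1 in1=0 in2=1 in3=1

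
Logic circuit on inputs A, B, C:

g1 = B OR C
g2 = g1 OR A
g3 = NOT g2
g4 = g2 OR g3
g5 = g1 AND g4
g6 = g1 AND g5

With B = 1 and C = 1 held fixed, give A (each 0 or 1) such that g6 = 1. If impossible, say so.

A=1

g6 = g1 AND g5 must be 1, so both g1 = 1 and g5 = 1.
g1 = B OR C must be 1, so at least one of B, C is 1.
Check with B = 1 and C = 1 and A=1:
g1 = B OR C = 1 OR 1 = 1
g2 = g1 OR A = 1 OR 1 = 1
g3 = NOT g2 = NOT 1 = 0
g4 = g2 OR g3 = 1 OR 0 = 1
g5 = g1 AND g4 = 1 AND 1 = 1
g6 = g1 AND g5 = 1 AND 1 = 1
So g6 = 1.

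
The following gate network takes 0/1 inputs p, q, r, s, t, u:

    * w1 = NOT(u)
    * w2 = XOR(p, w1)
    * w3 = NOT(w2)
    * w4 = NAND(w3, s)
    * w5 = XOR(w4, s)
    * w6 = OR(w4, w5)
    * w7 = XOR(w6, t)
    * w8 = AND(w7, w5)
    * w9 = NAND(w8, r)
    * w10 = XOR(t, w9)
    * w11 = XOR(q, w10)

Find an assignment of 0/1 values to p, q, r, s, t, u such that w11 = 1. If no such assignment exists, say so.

w11 = XOR(q, w10) must be 1, so q and w10 differ.
Check with p=1, q=1, r=1, s=1, t=1, u=0:
w1 = NOT(u) = NOT 0 = 1
w2 = XOR(p, w1) = XOR(1, 1) = 0
w3 = NOT(w2) = NOT 0 = 1
w4 = NAND(w3, s) = NAND(1, 1) = 0
w5 = XOR(w4, s) = XOR(0, 1) = 1
w6 = OR(w4, w5) = OR(0, 1) = 1
w7 = XOR(w6, t) = XOR(1, 1) = 0
w8 = AND(w7, w5) = AND(0, 1) = 0
w9 = NAND(w8, r) = NAND(0, 1) = 1
w10 = XOR(t, w9) = XOR(1, 1) = 0
w11 = XOR(q, w10) = XOR(1, 0) = 1
So w11 = 1 as required.

p=1, q=1, r=1, s=1, t=1, u=0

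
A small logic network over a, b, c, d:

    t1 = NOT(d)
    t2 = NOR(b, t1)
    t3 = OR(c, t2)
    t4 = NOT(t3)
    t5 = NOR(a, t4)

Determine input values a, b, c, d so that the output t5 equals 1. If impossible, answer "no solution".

a=0, b=1, c=1, d=1

Check with a=0, b=1, c=1, d=1:
t1 = NOT(d) = NOT 1 = 0
t2 = NOR(b, t1) = NOR(1, 0) = 0
t3 = OR(c, t2) = OR(1, 0) = 1
t4 = NOT(t3) = NOT 1 = 0
t5 = NOR(a, t4) = NOR(0, 0) = 1
So t5 = 1 as required.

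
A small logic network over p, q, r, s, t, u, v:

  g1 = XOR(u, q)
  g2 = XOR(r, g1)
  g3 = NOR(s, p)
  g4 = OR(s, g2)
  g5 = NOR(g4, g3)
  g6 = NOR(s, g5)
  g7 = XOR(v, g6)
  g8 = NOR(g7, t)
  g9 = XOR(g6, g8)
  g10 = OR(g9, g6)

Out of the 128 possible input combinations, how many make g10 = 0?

g10 = OR(g9, g6) must be 0, so both g9 = 0 and g6 = 0.
Enumerating the 128 input combinations, 60 give g10 = 0 and 68 give g10 = 1.

60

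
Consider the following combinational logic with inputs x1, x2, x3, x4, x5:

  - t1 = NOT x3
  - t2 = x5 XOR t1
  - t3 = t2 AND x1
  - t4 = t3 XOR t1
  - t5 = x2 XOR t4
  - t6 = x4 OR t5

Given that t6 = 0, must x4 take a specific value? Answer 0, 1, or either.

t6 = x4 OR t5 must be 0, so both x4 = 0 and t5 = 0.
t5 = x2 XOR t4 must be 0, so x2 and t4 are equal.
Every assignment with t6 = 0 has x4 = 0; there are 8 such assignment(s).

0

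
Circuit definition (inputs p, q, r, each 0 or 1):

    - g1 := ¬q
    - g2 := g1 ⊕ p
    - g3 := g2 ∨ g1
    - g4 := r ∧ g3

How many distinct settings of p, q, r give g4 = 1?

3

g4 = r ∧ g3 must be 1, so both r = 1 and g3 = 1.
g3 = g2 ∨ g1 must be 1, so at least one of g2, g1 is 1.
Satisfying assignments:
  p=0, q=0, r=1
  p=1, q=0, r=1
  p=1, q=1, r=1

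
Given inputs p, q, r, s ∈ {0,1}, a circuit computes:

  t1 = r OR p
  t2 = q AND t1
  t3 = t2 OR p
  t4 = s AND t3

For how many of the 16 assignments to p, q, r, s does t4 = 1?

t4 = s AND t3 must be 1, so both s = 1 and t3 = 1.
t3 = t2 OR p must be 1, so at least one of t2, p is 1.
Satisfying assignments:
  p=0, q=1, r=1, s=1
  p=1, q=0, r=0, s=1
  p=1, q=0, r=1, s=1
  p=1, q=1, r=0, s=1
  p=1, q=1, r=1, s=1

5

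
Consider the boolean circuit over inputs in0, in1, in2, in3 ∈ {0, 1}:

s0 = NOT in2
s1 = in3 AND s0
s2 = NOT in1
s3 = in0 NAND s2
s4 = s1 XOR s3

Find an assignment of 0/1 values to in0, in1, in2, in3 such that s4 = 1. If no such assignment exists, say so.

s4 = s1 XOR s3 must be 1, so s1 and s3 differ.
Check with in0=0 in1=1 in2=0 in3=0:
s0 = NOT in2 = NOT 0 = 1
s1 = in3 AND s0 = 0 AND 1 = 0
s2 = NOT in1 = NOT 1 = 0
s3 = in0 NAND s2 = 0 NAND 0 = 1
s4 = s1 XOR s3 = 0 XOR 1 = 1
So s4 = 1 as required.

in0=0 in1=1 in2=0 in3=0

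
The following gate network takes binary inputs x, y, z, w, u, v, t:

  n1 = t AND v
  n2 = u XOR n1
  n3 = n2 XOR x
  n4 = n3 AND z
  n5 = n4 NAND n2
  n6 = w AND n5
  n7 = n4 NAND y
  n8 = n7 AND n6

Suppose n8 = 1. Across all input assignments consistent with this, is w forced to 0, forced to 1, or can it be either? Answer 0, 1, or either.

n8 = n7 AND n6 must be 1, so both n7 = 1 and n6 = 1.
n7 = n4 NAND y must be 1, so at least one of n4, y is 0.
Every assignment with n8 = 1 has w = 1; there are 52 such assignment(s).

1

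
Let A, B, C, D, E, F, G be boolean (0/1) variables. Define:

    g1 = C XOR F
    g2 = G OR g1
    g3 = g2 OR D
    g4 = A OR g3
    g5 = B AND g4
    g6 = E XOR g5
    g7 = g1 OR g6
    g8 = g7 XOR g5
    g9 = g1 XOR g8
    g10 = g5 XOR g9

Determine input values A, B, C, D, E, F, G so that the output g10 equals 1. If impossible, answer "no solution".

g10 = g5 XOR g9 must be 1, so g5 and g9 differ.
Check with A=1, B=0, C=0, D=0, E=1, F=0, G=0:
g1 = C XOR F = 0 XOR 0 = 0
g2 = G OR g1 = 0 OR 0 = 0
g3 = g2 OR D = 0 OR 0 = 0
g4 = A OR g3 = 1 OR 0 = 1
g5 = B AND g4 = 0 AND 1 = 0
g6 = E XOR g5 = 1 XOR 0 = 1
g7 = g1 OR g6 = 0 OR 1 = 1
g8 = g7 XOR g5 = 1 XOR 0 = 1
g9 = g1 XOR g8 = 0 XOR 1 = 1
g10 = g5 XOR g9 = 0 XOR 1 = 1
So g10 = 1 as required.

A=1, B=0, C=0, D=0, E=1, F=0, G=0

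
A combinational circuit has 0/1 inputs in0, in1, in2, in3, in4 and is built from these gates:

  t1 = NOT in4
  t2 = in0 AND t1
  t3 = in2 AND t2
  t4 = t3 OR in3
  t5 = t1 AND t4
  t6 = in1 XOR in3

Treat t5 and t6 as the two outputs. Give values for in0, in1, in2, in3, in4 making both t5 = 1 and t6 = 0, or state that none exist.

in0=1, in1=0, in2=1, in3=0, in4=0

Check with in0=1, in1=0, in2=1, in3=0, in4=0:
t1 = NOT in4 = NOT 0 = 1
t2 = in0 AND t1 = 1 AND 1 = 1
t3 = in2 AND t2 = 1 AND 1 = 1
t4 = t3 OR in3 = 1 OR 0 = 1
t5 = t1 AND t4 = 1 AND 1 = 1
t6 = in1 XOR in3 = 0 XOR 0 = 0
So t5 = 1 and t6 = 0.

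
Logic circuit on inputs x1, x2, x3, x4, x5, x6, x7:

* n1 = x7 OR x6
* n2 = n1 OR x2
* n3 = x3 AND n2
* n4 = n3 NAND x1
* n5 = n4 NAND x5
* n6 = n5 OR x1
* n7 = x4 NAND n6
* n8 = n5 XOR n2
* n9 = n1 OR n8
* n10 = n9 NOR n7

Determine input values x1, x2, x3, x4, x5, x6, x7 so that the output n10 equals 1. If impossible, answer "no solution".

Check with x1=1, x2=0, x3=1, x4=1, x5=1, x6=0, x7=0:
n1 = x7 OR x6 = 0 OR 0 = 0
n2 = n1 OR x2 = 0 OR 0 = 0
n3 = x3 AND n2 = 1 AND 0 = 0
n4 = n3 NAND x1 = 0 NAND 1 = 1
n5 = n4 NAND x5 = 1 NAND 1 = 0
n6 = n5 OR x1 = 0 OR 1 = 1
n7 = x4 NAND n6 = 1 NAND 1 = 0
n8 = n5 XOR n2 = 0 XOR 0 = 0
n9 = n1 OR n8 = 0 OR 0 = 0
n10 = n9 NOR n7 = 0 NOR 0 = 1
So n10 = 1 as required.

x1=1, x2=0, x3=1, x4=1, x5=1, x6=0, x7=0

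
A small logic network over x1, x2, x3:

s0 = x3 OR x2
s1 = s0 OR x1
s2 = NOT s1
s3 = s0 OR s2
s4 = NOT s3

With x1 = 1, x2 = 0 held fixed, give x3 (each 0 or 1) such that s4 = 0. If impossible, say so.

s4 = NOT s3 must be 0, so s3 = 1.
s3 = s0 OR s2 must be 1, so at least one of s0, s2 is 1.
Check with x1 = 1, x2 = 0 and x3=1:
s0 = x3 OR x2 = 1 OR 0 = 1
s1 = s0 OR x1 = 1 OR 1 = 1
s2 = NOT s1 = NOT 1 = 0
s3 = s0 OR s2 = 1 OR 0 = 1
s4 = NOT s3 = NOT 1 = 0
So s4 = 0.

x3=1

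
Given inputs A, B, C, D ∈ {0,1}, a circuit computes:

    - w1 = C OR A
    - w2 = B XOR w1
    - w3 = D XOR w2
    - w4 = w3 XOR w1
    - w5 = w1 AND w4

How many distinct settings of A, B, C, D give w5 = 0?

10

w5 = w1 AND w4 must be 0, so at least one of w1, w4 is 0.
Enumerating the 16 input combinations, 10 give w5 = 0 and 6 give w5 = 1.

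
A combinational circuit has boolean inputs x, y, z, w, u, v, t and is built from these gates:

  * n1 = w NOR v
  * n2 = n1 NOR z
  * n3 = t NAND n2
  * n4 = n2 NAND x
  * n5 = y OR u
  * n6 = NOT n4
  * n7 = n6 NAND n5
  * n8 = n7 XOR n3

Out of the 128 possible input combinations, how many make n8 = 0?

104

n8 = n7 XOR n3 must be 0, so n7 and n3 are equal.
Enumerating the 128 input combinations, 104 give n8 = 0 and 24 give n8 = 1.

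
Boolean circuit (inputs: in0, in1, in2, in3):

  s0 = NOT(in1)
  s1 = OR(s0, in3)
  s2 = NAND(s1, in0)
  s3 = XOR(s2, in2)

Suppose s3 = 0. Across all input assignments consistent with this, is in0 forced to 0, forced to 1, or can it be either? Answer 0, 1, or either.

Both values of in0 occur among assignments with s3 = 0:
  in0=0: in0=0, in1=0, in2=1, in3=0
  in0=1: in0=1, in1=0, in2=0, in3=0

either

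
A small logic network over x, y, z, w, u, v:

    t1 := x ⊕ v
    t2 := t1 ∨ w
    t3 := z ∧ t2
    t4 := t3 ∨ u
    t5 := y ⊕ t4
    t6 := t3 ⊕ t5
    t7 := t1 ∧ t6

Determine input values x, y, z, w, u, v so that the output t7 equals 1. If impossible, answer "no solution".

Check with x=1, y=1, z=1, w=1, u=1, v=0:
t1 = x ⊕ v = 1 ⊕ 0 = 1
t2 = t1 ∨ w = 1 ∨ 1 = 1
t3 = z ∧ t2 = 1 ∧ 1 = 1
t4 = t3 ∨ u = 1 ∨ 1 = 1
t5 = y ⊕ t4 = 1 ⊕ 1 = 0
t6 = t3 ⊕ t5 = 1 ⊕ 0 = 1
t7 = t1 ∧ t6 = 1 ∧ 1 = 1
So t7 = 1 as required.

x=1, y=1, z=1, w=1, u=1, v=0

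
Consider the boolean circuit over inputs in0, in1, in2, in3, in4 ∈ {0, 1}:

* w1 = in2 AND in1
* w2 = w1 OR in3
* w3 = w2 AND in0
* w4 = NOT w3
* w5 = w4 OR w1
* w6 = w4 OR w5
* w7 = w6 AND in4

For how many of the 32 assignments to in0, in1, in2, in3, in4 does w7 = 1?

13

w7 = w6 AND in4 must be 1, so both w6 = 1 and in4 = 1.
w6 = w4 OR w5 must be 1, so at least one of w4, w5 is 1.
Enumerating the 32 input combinations, 13 give w7 = 1 and 19 give w7 = 0.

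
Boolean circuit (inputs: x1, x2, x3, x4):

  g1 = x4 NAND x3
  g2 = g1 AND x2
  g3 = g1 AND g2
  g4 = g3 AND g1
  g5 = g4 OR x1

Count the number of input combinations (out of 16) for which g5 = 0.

5

g5 = g4 OR x1 must be 0, so both g4 = 0 and x1 = 0.
Satisfying assignments:
  x1=0, x2=0, x3=0, x4=0
  x1=0, x2=0, x3=0, x4=1
  x1=0, x2=0, x3=1, x4=0
  x1=0, x2=0, x3=1, x4=1
  x1=0, x2=1, x3=1, x4=1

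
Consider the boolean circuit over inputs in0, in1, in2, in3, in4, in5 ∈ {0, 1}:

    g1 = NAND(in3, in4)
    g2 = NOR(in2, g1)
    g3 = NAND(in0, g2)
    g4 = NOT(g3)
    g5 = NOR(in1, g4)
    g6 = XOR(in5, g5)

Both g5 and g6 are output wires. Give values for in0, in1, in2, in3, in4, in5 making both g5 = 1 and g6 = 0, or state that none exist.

Check with in0=1, in1=0, in2=1, in3=1, in4=0, in5=1:
g1 = NAND(in3, in4) = NAND(1, 0) = 1
g2 = NOR(in2, g1) = NOR(1, 1) = 0
g3 = NAND(in0, g2) = NAND(1, 0) = 1
g4 = NOT(g3) = NOT 1 = 0
g5 = NOR(in1, g4) = NOR(0, 0) = 1
g6 = XOR(in5, g5) = XOR(1, 1) = 0
So g5 = 1 and g6 = 0.

in0=1, in1=0, in2=1, in3=1, in4=0, in5=1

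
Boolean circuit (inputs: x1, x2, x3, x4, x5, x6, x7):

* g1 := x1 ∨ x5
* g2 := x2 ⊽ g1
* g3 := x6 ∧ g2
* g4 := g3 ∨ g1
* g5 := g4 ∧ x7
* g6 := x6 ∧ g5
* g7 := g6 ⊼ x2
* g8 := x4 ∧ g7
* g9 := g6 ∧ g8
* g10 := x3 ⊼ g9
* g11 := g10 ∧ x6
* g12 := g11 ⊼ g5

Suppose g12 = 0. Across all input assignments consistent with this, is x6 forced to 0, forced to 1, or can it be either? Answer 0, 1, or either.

1

g12 = g11 ⊼ g5 must be 0, so both g11 = 1 and g5 = 1.
g11 = g10 ∧ x6 must be 1, so both g10 = 1 and x6 = 1.
g5 = g4 ∧ x7 must be 1, so both g4 = 1 and x7 = 1.
Every assignment with g12 = 0 has x6 = 1; there are 24 such assignment(s).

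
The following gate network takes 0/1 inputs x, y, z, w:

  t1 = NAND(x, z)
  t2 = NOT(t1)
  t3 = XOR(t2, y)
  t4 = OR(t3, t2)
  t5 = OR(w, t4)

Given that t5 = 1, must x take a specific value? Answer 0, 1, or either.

either

Both values of x occur among assignments with t5 = 1:
  x=0: x=0, y=0, z=0, w=1
  x=1: x=1, y=0, z=0, w=1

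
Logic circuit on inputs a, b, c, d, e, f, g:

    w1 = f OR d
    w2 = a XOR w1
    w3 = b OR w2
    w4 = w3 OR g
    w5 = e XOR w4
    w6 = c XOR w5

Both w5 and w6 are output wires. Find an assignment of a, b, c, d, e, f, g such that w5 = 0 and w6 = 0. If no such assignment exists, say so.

a=1, b=0, c=0, d=0, e=0, f=1, g=0

Check with a=1, b=0, c=0, d=0, e=0, f=1, g=0:
w1 = f OR d = 1 OR 0 = 1
w2 = a XOR w1 = 1 XOR 1 = 0
w3 = b OR w2 = 0 OR 0 = 0
w4 = w3 OR g = 0 OR 0 = 0
w5 = e XOR w4 = 0 XOR 0 = 0
w6 = c XOR w5 = 0 XOR 0 = 0
So w5 = 0 and w6 = 0.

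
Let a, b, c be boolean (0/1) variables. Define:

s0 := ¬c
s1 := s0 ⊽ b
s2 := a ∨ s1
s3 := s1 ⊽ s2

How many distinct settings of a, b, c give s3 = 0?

5

s3 = s1 ⊽ s2 must be 0, so at least one of s1, s2 is 1.
Satisfying assignments:
  a=0, b=0, c=1
  a=1, b=0, c=0
  a=1, b=0, c=1
  a=1, b=1, c=0
  a=1, b=1, c=1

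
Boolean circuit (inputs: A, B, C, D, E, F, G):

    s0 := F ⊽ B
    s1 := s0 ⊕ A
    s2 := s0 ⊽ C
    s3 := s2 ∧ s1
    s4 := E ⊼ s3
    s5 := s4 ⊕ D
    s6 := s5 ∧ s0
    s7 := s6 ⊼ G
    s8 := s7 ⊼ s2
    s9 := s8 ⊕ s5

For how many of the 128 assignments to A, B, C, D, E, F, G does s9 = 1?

s9 = s8 ⊕ s5 must be 1, so s8 and s5 differ.
Enumerating the 128 input combinations, 64 give s9 = 1 and 64 give s9 = 0.

64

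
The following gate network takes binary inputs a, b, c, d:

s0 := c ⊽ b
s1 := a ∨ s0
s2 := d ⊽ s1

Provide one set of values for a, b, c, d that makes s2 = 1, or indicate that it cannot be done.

a=0, b=1, c=0, d=0

s2 = d ⊽ s1 must be 1, so both d = 0 and s1 = 0.
s1 = a ∨ s0 must be 0, so both a = 0 and s0 = 0.
s0 = c ⊽ b must be 0, so at least one of c, b is 1.
Check with a=0, b=1, c=0, d=0:
s0 = c ⊽ b = 0 ⊽ 1 = 0
s1 = a ∨ s0 = 0 ∨ 0 = 0
s2 = d ⊽ s1 = 0 ⊽ 0 = 1
So s2 = 1 as required.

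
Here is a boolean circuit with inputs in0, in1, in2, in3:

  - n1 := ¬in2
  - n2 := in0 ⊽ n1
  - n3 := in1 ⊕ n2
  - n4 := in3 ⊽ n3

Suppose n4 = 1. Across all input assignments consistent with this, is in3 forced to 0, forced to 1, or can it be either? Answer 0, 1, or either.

n4 = in3 ⊽ n3 must be 1, so both in3 = 0 and n3 = 0.
n3 = in1 ⊕ n2 must be 0, so in1 and n2 are equal.
Every assignment with n4 = 1 has in3 = 0; there are 4 such assignment(s).
  in0=0, in1=0, in2=0, in3=0
  in0=0, in1=1, in2=1, in3=0
  in0=1, in1=0, in2=0, in3=0
  in0=1, in1=0, in2=1, in3=0

0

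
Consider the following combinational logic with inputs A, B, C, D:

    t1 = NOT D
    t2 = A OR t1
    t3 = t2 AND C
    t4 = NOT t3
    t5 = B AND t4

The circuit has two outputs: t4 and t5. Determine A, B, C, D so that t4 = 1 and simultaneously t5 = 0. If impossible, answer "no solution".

Check with A=1, B=0, C=0, D=1:
t1 = NOT D = NOT 1 = 0
t2 = A OR t1 = 1 OR 0 = 1
t3 = t2 AND C = 1 AND 0 = 0
t4 = NOT t3 = NOT 0 = 1
t5 = B AND t4 = 0 AND 1 = 0
So t4 = 1 and t5 = 0.

A=1, B=0, C=0, D=1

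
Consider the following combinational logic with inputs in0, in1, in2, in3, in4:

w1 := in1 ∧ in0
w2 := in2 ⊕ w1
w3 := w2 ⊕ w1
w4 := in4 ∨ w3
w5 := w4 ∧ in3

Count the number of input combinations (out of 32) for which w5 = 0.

20

w5 = w4 ∧ in3 must be 0, so at least one of w4, in3 is 0.
Enumerating the 32 input combinations, 20 give w5 = 0 and 12 give w5 = 1.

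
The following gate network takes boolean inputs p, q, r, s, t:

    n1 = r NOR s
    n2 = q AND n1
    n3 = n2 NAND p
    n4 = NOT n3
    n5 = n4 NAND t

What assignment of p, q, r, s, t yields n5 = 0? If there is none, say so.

p=1 q=1 r=0 s=0 t=1

n5 = n4 NAND t must be 0, so both n4 = 1 and t = 1.
n4 = NOT n3 must be 1, so n3 = 0.
n3 = n2 NAND p must be 0, so both n2 = 1 and p = 1.
Check with p=1 q=1 r=0 s=0 t=1:
n1 = r NOR s = 0 NOR 0 = 1
n2 = q AND n1 = 1 AND 1 = 1
n3 = n2 NAND p = 1 NAND 1 = 0
n4 = NOT n3 = NOT 0 = 1
n5 = n4 NAND t = 1 NAND 1 = 0
So n5 = 0 as required.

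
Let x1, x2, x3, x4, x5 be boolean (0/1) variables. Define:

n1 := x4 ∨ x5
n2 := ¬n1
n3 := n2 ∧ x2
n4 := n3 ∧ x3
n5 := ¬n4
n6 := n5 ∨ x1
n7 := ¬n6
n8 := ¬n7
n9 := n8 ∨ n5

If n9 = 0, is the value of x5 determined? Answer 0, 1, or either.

0

n9 = n8 ∨ n5 must be 0, so both n8 = 0 and n5 = 0.
n8 = ¬n7 must be 0, so n7 = 1.
Every assignment with n9 = 0 has x5 = 0; there are 1 such assignment(s).
  x1=0, x2=1, x3=1, x4=0, x5=0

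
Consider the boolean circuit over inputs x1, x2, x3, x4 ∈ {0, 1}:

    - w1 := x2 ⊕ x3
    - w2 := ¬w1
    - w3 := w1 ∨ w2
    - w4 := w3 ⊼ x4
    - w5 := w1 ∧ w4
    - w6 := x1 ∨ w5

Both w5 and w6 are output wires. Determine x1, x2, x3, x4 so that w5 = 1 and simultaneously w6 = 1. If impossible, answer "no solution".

x1=1, x2=0, x3=1, x4=0

Check with x1=1, x2=0, x3=1, x4=0:
w1 = x2 ⊕ x3 = 0 ⊕ 1 = 1
w2 = ¬w1 = ¬1 = 0
w3 = w1 ∨ w2 = 1 ∨ 0 = 1
w4 = w3 ⊼ x4 = 1 ⊼ 0 = 1
w5 = w1 ∧ w4 = 1 ∧ 1 = 1
w6 = x1 ∨ w5 = 1 ∨ 1 = 1
So w5 = 1 and w6 = 1.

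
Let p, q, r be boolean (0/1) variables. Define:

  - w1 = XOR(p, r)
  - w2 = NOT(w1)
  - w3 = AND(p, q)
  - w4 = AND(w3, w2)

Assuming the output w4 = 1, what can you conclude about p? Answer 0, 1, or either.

1

w4 = AND(w3, w2) must be 1, so both w3 = 1 and w2 = 1.
w3 = AND(p, q) must be 1, so both p = 1 and q = 1.
w2 = NOT(w1) must be 1, so w1 = 0.
Every assignment with w4 = 1 has p = 1; there are 1 such assignment(s).
  p=1, q=1, r=1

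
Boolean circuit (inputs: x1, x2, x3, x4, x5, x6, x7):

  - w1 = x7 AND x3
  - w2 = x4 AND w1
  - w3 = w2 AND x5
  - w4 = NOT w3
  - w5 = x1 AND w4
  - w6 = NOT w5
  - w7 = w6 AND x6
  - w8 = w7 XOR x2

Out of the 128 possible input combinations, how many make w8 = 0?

64

w8 = w7 XOR x2 must be 0, so w7 and x2 are equal.
Enumerating the 128 input combinations, 64 give w8 = 0 and 64 give w8 = 1.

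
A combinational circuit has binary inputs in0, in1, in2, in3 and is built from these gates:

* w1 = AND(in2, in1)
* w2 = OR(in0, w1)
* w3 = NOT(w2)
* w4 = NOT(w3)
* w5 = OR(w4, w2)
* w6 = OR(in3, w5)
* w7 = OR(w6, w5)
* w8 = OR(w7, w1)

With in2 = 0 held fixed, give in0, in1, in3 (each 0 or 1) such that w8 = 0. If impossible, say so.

in0=0 in1=1 in3=0

w8 = OR(w7, w1) must be 0, so both w7 = 0 and w1 = 0.
w7 = OR(w6, w5) must be 0, so both w6 = 0 and w5 = 0.
Check with in2 = 0 and in0=0, in1=1, in3=0:
w1 = AND(in2, in1) = AND(0, 1) = 0
w2 = OR(in0, w1) = OR(0, 0) = 0
w3 = NOT(w2) = NOT 0 = 1
w4 = NOT(w3) = NOT 1 = 0
w5 = OR(w4, w2) = OR(0, 0) = 0
w6 = OR(in3, w5) = OR(0, 0) = 0
w7 = OR(w6, w5) = OR(0, 0) = 0
w8 = OR(w7, w1) = OR(0, 0) = 0
So w8 = 0.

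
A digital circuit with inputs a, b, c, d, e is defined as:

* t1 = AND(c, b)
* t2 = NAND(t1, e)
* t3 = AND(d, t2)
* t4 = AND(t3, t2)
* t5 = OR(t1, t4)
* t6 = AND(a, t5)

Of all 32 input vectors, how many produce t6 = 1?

t6 = AND(a, t5) must be 1, so both a = 1 and t5 = 1.
Enumerating the 32 input combinations, 10 give t6 = 1 and 22 give t6 = 0.

10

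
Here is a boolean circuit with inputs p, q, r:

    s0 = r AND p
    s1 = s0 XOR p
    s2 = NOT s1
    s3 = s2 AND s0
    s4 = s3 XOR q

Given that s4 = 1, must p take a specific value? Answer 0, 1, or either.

Both values of p occur among assignments with s4 = 1:
  p=0: p=0, q=1, r=0
  p=1: p=1, q=0, r=1

either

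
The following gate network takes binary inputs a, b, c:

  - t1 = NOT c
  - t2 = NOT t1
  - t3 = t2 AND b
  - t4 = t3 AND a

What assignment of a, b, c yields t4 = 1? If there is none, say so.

a=1, b=1, c=1

t4 = t3 AND a must be 1, so both t3 = 1 and a = 1.
Check with a=1, b=1, c=1:
t1 = NOT c = NOT 1 = 0
t2 = NOT t1 = NOT 0 = 1
t3 = t2 AND b = 1 AND 1 = 1
t4 = t3 AND a = 1 AND 1 = 1
So t4 = 1 as required.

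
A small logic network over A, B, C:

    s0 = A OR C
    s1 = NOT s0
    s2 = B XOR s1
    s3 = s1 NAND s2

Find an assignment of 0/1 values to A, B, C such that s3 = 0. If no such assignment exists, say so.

A=0, B=0, C=0

s3 = s1 NAND s2 must be 0, so both s1 = 1 and s2 = 1.
s1 = NOT s0 must be 1, so s0 = 0.
Check with A=0, B=0, C=0:
s0 = A OR C = 0 OR 0 = 0
s1 = NOT s0 = NOT 0 = 1
s2 = B XOR s1 = 0 XOR 1 = 1
s3 = s1 NAND s2 = 1 NAND 1 = 0
So s3 = 0 as required.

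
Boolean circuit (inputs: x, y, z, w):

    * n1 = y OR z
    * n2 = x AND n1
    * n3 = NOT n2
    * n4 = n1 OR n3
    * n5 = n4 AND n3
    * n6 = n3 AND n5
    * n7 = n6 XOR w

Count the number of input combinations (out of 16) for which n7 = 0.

n7 = n6 XOR w must be 0, so n6 and w are equal.
Enumerating the 16 input combinations, 8 give n7 = 0 and 8 give n7 = 1.

8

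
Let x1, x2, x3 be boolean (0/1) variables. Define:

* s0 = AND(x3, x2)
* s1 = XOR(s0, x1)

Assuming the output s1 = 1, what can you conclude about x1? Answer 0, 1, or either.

either

Both values of x1 occur among assignments with s1 = 1:
  x1=0: x1=0, x2=1, x3=1
  x1=1: x1=1, x2=0, x3=0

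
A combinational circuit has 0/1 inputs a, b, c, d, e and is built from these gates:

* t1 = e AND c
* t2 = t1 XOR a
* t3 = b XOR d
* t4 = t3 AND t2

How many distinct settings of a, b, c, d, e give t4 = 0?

t4 = t3 AND t2 must be 0, so at least one of t3, t2 is 0.
Enumerating the 32 input combinations, 24 give t4 = 0 and 8 give t4 = 1.

24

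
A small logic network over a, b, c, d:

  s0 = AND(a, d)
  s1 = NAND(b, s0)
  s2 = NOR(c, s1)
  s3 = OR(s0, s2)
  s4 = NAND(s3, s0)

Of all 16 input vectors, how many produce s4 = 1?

12

s4 = NAND(s3, s0) must be 1, so at least one of s3, s0 is 0.
Enumerating the 16 input combinations, 12 give s4 = 1 and 4 give s4 = 0.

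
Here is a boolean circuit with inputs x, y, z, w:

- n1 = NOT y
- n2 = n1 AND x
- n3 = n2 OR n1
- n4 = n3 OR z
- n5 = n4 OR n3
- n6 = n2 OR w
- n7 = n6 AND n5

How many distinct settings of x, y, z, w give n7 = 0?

n7 = n6 AND n5 must be 0, so at least one of n6, n5 is 0.
Enumerating the 16 input combinations, 8 give n7 = 0 and 8 give n7 = 1.

8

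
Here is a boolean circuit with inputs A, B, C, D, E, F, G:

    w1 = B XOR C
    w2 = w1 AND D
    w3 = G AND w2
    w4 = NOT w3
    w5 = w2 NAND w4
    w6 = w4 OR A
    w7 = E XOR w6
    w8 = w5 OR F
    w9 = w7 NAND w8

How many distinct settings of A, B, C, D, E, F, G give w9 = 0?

60

w9 = w7 NAND w8 must be 0, so both w7 = 1 and w8 = 1.
w7 = E XOR w6 must be 1, so E and w6 differ.
w8 = w5 OR F must be 1, so at least one of w5, F is 1.
Enumerating the 128 input combinations, 60 give w9 = 0 and 68 give w9 = 1.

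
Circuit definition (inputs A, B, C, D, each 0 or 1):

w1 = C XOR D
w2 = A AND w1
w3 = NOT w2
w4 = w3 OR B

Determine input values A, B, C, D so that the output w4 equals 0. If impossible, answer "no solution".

A=1, B=0, C=1, D=0

w4 = w3 OR B must be 0, so both w3 = 0 and B = 0.
w3 = NOT w2 must be 0, so w2 = 1.
Check with A=1, B=0, C=1, D=0:
w1 = C XOR D = 1 XOR 0 = 1
w2 = A AND w1 = 1 AND 1 = 1
w3 = NOT w2 = NOT 1 = 0
w4 = w3 OR B = 0 OR 0 = 0
So w4 = 0 as required.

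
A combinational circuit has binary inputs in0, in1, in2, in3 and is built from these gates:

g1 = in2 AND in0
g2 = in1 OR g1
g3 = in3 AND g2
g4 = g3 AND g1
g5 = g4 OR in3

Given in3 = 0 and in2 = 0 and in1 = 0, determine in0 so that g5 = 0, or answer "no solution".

Check with in3 = 0 and in2 = 0 and in1 = 0 and in0=1:
g1 = in2 AND in0 = 0 AND 1 = 0
g2 = in1 OR g1 = 0 OR 0 = 0
g3 = in3 AND g2 = 0 AND 0 = 0
g4 = g3 AND g1 = 0 AND 0 = 0
g5 = g4 OR in3 = 0 OR 0 = 0
So g5 = 0.

in0=1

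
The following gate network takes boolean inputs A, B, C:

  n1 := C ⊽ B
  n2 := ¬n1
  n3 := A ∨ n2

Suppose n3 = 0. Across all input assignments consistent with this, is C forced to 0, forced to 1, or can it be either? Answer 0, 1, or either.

n3 = A ∨ n2 must be 0, so both A = 0 and n2 = 0.
Every assignment with n3 = 0 has C = 0; there are 1 such assignment(s).
  A=0, B=0, C=0

0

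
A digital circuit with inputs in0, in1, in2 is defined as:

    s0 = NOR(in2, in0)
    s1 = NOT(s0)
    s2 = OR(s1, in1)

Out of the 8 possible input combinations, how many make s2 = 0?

1

s2 = OR(s1, in1) must be 0, so both s1 = 0 and in1 = 0.
s1 = NOT(s0) must be 0, so s0 = 1.
Satisfying assignments:
  in0=0, in1=0, in2=0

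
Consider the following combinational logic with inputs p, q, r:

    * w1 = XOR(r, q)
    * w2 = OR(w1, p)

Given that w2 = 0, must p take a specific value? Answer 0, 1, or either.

0

w2 = OR(w1, p) must be 0, so both w1 = 0 and p = 0.
w1 = XOR(r, q) must be 0, so r and q are equal.
Every assignment with w2 = 0 has p = 0; there are 2 such assignment(s).
  p=0, q=0, r=0
  p=0, q=1, r=1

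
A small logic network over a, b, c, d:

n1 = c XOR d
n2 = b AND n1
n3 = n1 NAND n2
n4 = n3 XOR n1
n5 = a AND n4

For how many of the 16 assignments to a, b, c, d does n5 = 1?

6

n5 = a AND n4 must be 1, so both a = 1 and n4 = 1.
n4 = n3 XOR n1 must be 1, so n3 and n1 differ.
Enumerating the 16 input combinations, 6 give n5 = 1 and 10 give n5 = 0.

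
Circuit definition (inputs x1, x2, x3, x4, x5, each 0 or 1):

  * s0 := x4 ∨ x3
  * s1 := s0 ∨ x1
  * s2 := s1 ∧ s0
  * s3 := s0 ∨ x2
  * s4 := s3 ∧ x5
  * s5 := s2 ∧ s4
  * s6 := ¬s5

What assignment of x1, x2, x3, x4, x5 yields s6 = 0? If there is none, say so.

x1=0, x2=0, x3=0, x4=1, x5=1

s6 = ¬s5 must be 0, so s5 = 1.
s5 = s2 ∧ s4 must be 1, so both s2 = 1 and s4 = 1.
Check with x1=0, x2=0, x3=0, x4=1, x5=1:
s0 = x4 ∨ x3 = 1 ∨ 0 = 1
s1 = s0 ∨ x1 = 1 ∨ 0 = 1
s2 = s1 ∧ s0 = 1 ∧ 1 = 1
s3 = s0 ∨ x2 = 1 ∨ 0 = 1
s4 = s3 ∧ x5 = 1 ∧ 1 = 1
s5 = s2 ∧ s4 = 1 ∧ 1 = 1
s6 = ¬s5 = ¬1 = 0
So s6 = 0 as required.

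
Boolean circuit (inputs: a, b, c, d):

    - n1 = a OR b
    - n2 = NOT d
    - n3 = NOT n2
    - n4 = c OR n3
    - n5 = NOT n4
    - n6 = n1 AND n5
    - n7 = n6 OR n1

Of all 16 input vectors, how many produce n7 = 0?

n7 = n6 OR n1 must be 0, so both n6 = 0 and n1 = 0.
n6 = n1 AND n5 must be 0, so at least one of n1, n5 is 0.
Satisfying assignments:
  a=0, b=0, c=0, d=0
  a=0, b=0, c=0, d=1
  a=0, b=0, c=1, d=0
  a=0, b=0, c=1, d=1

4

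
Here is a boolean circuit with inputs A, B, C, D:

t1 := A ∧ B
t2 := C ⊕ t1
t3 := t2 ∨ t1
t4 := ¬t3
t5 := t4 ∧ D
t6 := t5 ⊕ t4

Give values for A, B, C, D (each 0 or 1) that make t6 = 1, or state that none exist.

t6 = t5 ⊕ t4 must be 1, so t5 and t4 differ.
Check with A=1 B=0 C=0 D=0:
t1 = A ∧ B = 1 ∧ 0 = 0
t2 = C ⊕ t1 = 0 ⊕ 0 = 0
t3 = t2 ∨ t1 = 0 ∨ 0 = 0
t4 = ¬t3 = ¬0 = 1
t5 = t4 ∧ D = 1 ∧ 0 = 0
t6 = t5 ⊕ t4 = 0 ⊕ 1 = 1
So t6 = 1 as required.

A=1 B=0 C=0 D=0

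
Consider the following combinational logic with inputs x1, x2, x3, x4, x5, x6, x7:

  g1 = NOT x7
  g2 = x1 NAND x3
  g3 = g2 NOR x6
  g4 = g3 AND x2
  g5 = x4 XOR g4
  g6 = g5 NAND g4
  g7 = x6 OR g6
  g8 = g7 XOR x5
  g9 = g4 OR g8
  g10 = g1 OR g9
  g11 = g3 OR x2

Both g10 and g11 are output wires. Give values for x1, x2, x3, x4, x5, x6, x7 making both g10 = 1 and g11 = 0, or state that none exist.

Check with x1=1, x2=0, x3=0, x4=0, x5=0, x6=1, x7=0:
g1 = NOT x7 = NOT 0 = 1
g2 = x1 NAND x3 = 1 NAND 0 = 1
g3 = g2 NOR x6 = 1 NOR 1 = 0
g4 = g3 AND x2 = 0 AND 0 = 0
g5 = x4 XOR g4 = 0 XOR 0 = 0
g6 = g5 NAND g4 = 0 NAND 0 = 1
g7 = x6 OR g6 = 1 OR 1 = 1
g8 = g7 XOR x5 = 1 XOR 0 = 1
g9 = g4 OR g8 = 0 OR 1 = 1
g10 = g1 OR g9 = 1 OR 1 = 1
g11 = g3 OR x2 = 0 OR 0 = 0
So g10 = 1 and g11 = 0.

x1=1, x2=0, x3=0, x4=0, x5=0, x6=1, x7=0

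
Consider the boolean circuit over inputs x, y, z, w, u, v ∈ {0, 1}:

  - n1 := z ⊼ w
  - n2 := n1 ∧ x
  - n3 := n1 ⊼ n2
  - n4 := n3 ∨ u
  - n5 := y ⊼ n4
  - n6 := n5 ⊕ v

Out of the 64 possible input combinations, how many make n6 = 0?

32

n6 = n5 ⊕ v must be 0, so n5 and v are equal.
Enumerating the 64 input combinations, 32 give n6 = 0 and 32 give n6 = 1.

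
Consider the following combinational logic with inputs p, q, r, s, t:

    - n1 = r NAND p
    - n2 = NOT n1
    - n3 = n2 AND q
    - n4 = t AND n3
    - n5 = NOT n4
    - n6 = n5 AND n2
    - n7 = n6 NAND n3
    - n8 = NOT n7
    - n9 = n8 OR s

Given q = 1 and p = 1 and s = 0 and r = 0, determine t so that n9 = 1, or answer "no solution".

no solution exists

With q = 1 and p = 1 and s = 0 and r = 0 fixed, none of the 2 settings of t give n9 = 1.
For example, with t=1:
n1 = r NAND p = 0 NAND 1 = 1
n2 = NOT n1 = NOT 1 = 0
n3 = n2 AND q = 0 AND 1 = 0
n4 = t AND n3 = 1 AND 0 = 0
n5 = NOT n4 = NOT 0 = 1
n6 = n5 AND n2 = 1 AND 0 = 0
n7 = n6 NAND n3 = 0 NAND 0 = 1
n8 = NOT n7 = NOT 1 = 0
n9 = n8 OR s = 0 OR 0 = 0
giving n9 = 0 ≠ 1.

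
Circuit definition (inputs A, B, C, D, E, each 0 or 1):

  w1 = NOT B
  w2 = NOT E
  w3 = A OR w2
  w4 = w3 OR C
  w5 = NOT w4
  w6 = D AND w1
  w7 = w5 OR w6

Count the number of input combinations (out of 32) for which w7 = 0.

21

w7 = w5 OR w6 must be 0, so both w5 = 0 and w6 = 0.
w5 = NOT w4 must be 0, so w4 = 1.
w6 = D AND w1 must be 0, so at least one of D, w1 is 0.
Enumerating the 32 input combinations, 21 give w7 = 0 and 11 give w7 = 1.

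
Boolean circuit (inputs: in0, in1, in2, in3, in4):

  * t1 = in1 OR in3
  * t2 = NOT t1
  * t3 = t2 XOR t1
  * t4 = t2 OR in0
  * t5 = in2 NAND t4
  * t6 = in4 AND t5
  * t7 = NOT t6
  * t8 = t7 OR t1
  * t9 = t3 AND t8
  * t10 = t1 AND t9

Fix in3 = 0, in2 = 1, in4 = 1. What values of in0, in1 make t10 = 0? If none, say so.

Check with in3 = 0, in2 = 1, in4 = 1 and in0=1, in1=0:
t1 = in1 OR in3 = 0 OR 0 = 0
t2 = NOT t1 = NOT 0 = 1
t3 = t2 XOR t1 = 1 XOR 0 = 1
t4 = t2 OR in0 = 1 OR 1 = 1
t5 = in2 NAND t4 = 1 NAND 1 = 0
t6 = in4 AND t5 = 1 AND 0 = 0
t7 = NOT t6 = NOT 0 = 1
t8 = t7 OR t1 = 1 OR 0 = 1
t9 = t3 AND t8 = 1 AND 1 = 1
t10 = t1 AND t9 = 0 AND 1 = 0
So t10 = 0.

in0=1, in1=0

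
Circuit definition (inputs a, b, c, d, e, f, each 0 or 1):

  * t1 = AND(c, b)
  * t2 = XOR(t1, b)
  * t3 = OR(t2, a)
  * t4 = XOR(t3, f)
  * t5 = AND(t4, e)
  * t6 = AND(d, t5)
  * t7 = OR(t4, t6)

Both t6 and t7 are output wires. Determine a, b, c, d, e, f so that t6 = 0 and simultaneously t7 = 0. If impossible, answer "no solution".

a=1, b=1, c=0, d=1, e=0, f=1

Check with a=1, b=1, c=0, d=1, e=0, f=1:
t1 = AND(c, b) = AND(0, 1) = 0
t2 = XOR(t1, b) = XOR(0, 1) = 1
t3 = OR(t2, a) = OR(1, 1) = 1
t4 = XOR(t3, f) = XOR(1, 1) = 0
t5 = AND(t4, e) = AND(0, 0) = 0
t6 = AND(d, t5) = AND(1, 0) = 0
t7 = OR(t4, t6) = OR(0, 0) = 0
So t6 = 0 and t7 = 0.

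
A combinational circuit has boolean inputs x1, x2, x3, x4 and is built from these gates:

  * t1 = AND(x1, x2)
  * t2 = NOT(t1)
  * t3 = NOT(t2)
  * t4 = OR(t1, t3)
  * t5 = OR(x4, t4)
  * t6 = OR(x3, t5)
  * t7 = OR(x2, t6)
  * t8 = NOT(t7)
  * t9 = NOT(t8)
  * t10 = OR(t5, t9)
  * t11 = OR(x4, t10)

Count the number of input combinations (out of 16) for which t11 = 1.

t11 = OR(x4, t10) must be 1, so at least one of x4, t10 is 1.
Enumerating the 16 input combinations, 14 give t11 = 1 and 2 give t11 = 0.

14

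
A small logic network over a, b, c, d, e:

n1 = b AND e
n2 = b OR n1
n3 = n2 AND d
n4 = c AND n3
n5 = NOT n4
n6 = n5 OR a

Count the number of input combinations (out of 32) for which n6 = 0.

n6 = n5 OR a must be 0, so both n5 = 0 and a = 0.
n5 = NOT n4 must be 0, so n4 = 1.
n4 = c AND n3 must be 1, so both c = 1 and n3 = 1.
Satisfying assignments:
  a=0, b=1, c=1, d=1, e=0
  a=0, b=1, c=1, d=1, e=1

2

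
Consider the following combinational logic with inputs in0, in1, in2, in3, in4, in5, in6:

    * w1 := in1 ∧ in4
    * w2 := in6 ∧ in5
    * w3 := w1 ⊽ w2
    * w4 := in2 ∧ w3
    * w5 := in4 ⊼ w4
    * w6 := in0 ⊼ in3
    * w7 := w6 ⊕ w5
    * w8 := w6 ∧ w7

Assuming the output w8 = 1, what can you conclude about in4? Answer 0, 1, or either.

1

w8 = w6 ∧ w7 must be 1, so both w6 = 1 and w7 = 1.
Every assignment with w8 = 1 has in4 = 1; there are 9 such assignment(s).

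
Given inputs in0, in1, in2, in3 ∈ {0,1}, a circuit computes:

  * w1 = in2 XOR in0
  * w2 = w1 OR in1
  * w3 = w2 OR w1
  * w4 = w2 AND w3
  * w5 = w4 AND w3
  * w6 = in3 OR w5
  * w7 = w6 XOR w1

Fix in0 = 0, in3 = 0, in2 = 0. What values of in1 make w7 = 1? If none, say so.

Check with in0 = 0, in3 = 0, in2 = 0 and in1=1:
w1 = in2 XOR in0 = 0 XOR 0 = 0
w2 = w1 OR in1 = 0 OR 1 = 1
w3 = w2 OR w1 = 1 OR 0 = 1
w4 = w2 AND w3 = 1 AND 1 = 1
w5 = w4 AND w3 = 1 AND 1 = 1
w6 = in3 OR w5 = 0 OR 1 = 1
w7 = w6 XOR w1 = 1 XOR 0 = 1
So w7 = 1.

in1=1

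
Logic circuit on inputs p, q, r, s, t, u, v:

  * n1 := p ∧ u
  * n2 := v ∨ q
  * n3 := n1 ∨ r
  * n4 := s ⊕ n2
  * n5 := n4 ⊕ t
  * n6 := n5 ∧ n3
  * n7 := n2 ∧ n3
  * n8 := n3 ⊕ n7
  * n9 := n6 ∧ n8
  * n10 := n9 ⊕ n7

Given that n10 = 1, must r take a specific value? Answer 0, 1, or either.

Both values of r occur among assignments with n10 = 1:
  r=0: p=1, q=0, r=0, s=0, t=0, u=1, v=1
  r=1: p=0, q=0, r=1, s=0, t=0, u=0, v=1

either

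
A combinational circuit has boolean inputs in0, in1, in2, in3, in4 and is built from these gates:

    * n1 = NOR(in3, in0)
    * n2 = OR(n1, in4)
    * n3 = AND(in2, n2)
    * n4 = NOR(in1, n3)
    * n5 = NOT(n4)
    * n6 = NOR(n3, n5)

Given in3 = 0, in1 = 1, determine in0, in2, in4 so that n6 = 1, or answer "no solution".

With in3 = 0, in1 = 1 fixed, none of the 8 settings of in0, in2, in4 give n6 = 1.
For example, with in0=0, in2=1, in4=1:
n1 = NOR(in3, in0) = NOR(0, 0) = 1
n2 = OR(n1, in4) = OR(1, 1) = 1
n3 = AND(in2, n2) = AND(1, 1) = 1
n4 = NOR(in1, n3) = NOR(1, 1) = 0
n5 = NOT(n4) = NOT 0 = 1
n6 = NOR(n3, n5) = NOR(1, 1) = 0
giving n6 = 0 ≠ 1.

no solution exists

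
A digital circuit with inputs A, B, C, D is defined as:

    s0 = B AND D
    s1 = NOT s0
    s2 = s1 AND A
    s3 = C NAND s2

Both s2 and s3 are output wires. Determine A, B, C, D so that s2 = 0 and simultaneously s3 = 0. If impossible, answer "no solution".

no solution exists

Across all 16 input combinations, none give both s2 = 0 and s3 = 0.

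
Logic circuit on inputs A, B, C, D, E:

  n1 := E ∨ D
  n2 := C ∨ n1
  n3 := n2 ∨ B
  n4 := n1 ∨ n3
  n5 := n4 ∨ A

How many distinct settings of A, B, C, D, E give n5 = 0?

n5 = n4 ∨ A must be 0, so both n4 = 0 and A = 0.
n4 = n1 ∨ n3 must be 0, so both n1 = 0 and n3 = 0.
n1 = E ∨ D must be 0, so both E = 0 and D = 0.
Satisfying assignments:
  A=0, B=0, C=0, D=0, E=0

1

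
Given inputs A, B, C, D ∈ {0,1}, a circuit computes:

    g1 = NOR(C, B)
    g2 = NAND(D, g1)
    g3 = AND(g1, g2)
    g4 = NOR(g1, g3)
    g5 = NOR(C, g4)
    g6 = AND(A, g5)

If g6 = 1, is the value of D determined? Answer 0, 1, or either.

either

Both values of D occur among assignments with g6 = 1:
  D=0: A=1, B=0, C=0, D=0
  D=1: A=1, B=0, C=0, D=1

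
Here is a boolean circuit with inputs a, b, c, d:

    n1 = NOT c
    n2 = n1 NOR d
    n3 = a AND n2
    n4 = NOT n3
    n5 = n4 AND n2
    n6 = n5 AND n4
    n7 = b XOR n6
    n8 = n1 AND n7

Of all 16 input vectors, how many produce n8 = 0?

n8 = n1 AND n7 must be 0, so at least one of n1, n7 is 0.
Enumerating the 16 input combinations, 12 give n8 = 0 and 4 give n8 = 1.

12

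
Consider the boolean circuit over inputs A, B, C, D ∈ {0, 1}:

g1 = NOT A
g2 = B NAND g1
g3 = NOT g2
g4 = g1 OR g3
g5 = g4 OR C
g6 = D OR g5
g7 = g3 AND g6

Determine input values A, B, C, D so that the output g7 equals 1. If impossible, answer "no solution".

A=0 B=1 C=1 D=0

g7 = g3 AND g6 must be 1, so both g3 = 1 and g6 = 1.
Check with A=0 B=1 C=1 D=0:
g1 = NOT A = NOT 0 = 1
g2 = B NAND g1 = 1 NAND 1 = 0
g3 = NOT g2 = NOT 0 = 1
g4 = g1 OR g3 = 1 OR 1 = 1
g5 = g4 OR C = 1 OR 1 = 1
g6 = D OR g5 = 0 OR 1 = 1
g7 = g3 AND g6 = 1 AND 1 = 1
So g7 = 1 as required.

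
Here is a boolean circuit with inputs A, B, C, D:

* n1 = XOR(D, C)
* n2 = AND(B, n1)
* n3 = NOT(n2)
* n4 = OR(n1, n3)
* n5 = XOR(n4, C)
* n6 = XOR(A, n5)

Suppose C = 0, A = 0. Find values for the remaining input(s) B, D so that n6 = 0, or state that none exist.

With C = 0, A = 0 fixed, none of the 4 settings of B, D give n6 = 0.
For example, with B=0, D=1:
n1 = XOR(D, C) = XOR(1, 0) = 1
n2 = AND(B, n1) = AND(0, 1) = 0
n3 = NOT(n2) = NOT 0 = 1
n4 = OR(n1, n3) = OR(1, 1) = 1
n5 = XOR(n4, C) = XOR(1, 0) = 1
n6 = XOR(A, n5) = XOR(0, 1) = 1
giving n6 = 1 ≠ 0.

no solution exists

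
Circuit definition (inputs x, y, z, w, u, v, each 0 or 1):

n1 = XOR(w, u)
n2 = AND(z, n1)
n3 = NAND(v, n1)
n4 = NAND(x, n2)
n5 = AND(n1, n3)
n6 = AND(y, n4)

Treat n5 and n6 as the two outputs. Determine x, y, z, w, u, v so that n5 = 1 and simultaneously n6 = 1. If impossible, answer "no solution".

Check with x=0, y=1, z=0, w=0, u=1, v=0:
n1 = XOR(w, u) = XOR(0, 1) = 1
n2 = AND(z, n1) = AND(0, 1) = 0
n3 = NAND(v, n1) = NAND(0, 1) = 1
n4 = NAND(x, n2) = NAND(0, 0) = 1
n5 = AND(n1, n3) = AND(1, 1) = 1
n6 = AND(y, n4) = AND(1, 1) = 1
So n5 = 1 and n6 = 1.

x=0, y=1, z=0, w=0, u=1, v=0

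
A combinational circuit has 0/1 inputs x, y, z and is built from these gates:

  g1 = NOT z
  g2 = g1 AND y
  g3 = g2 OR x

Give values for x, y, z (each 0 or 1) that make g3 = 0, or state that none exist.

x=0, y=1, z=1

g3 = g2 OR x must be 0, so both g2 = 0 and x = 0.
g2 = g1 AND y must be 0, so at least one of g1, y is 0.
Check with x=0, y=1, z=1:
g1 = NOT z = NOT 1 = 0
g2 = g1 AND y = 0 AND 1 = 0
g3 = g2 OR x = 0 OR 0 = 0
So g3 = 0 as required.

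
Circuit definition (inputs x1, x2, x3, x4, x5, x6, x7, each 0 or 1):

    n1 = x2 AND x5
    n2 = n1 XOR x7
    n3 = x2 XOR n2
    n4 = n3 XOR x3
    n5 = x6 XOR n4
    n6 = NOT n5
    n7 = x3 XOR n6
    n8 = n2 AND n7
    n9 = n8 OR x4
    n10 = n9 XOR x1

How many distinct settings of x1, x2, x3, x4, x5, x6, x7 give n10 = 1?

64

n10 = n9 XOR x1 must be 1, so n9 and x1 differ.
Enumerating the 128 input combinations, 64 give n10 = 1 and 64 give n10 = 0.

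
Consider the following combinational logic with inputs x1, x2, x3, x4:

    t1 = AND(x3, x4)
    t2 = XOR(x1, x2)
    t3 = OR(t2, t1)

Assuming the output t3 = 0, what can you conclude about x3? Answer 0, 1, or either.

Both values of x3 occur among assignments with t3 = 0:
  x3=0: x1=0, x2=0, x3=0, x4=0
  x3=1: x1=0, x2=0, x3=1, x4=0

either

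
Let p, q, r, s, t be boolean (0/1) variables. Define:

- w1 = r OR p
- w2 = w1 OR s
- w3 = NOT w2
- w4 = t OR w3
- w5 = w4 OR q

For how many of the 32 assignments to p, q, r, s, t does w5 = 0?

w5 = w4 OR q must be 0, so both w4 = 0 and q = 0.
w4 = t OR w3 must be 0, so both t = 0 and w3 = 0.
Enumerating the 32 input combinations, 7 give w5 = 0 and 25 give w5 = 1.

7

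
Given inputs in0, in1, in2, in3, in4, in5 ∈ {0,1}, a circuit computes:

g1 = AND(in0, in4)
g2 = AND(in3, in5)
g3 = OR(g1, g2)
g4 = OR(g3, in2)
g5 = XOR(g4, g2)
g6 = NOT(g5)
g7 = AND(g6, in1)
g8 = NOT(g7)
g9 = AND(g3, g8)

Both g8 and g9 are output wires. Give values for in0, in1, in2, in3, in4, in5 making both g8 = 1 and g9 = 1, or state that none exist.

Check with in0=1, in1=0, in2=1, in3=1, in4=0, in5=1:
g1 = AND(in0, in4) = AND(1, 0) = 0
g2 = AND(in3, in5) = AND(1, 1) = 1
g3 = OR(g1, g2) = OR(0, 1) = 1
g4 = OR(g3, in2) = OR(1, 1) = 1
g5 = XOR(g4, g2) = XOR(1, 1) = 0
g6 = NOT(g5) = NOT 0 = 1
g7 = AND(g6, in1) = AND(1, 0) = 0
g8 = NOT(g7) = NOT 0 = 1
g9 = AND(g3, g8) = AND(1, 1) = 1
So g8 = 1 and g9 = 1.

in0=1, in1=0, in2=1, in3=1, in4=0, in5=1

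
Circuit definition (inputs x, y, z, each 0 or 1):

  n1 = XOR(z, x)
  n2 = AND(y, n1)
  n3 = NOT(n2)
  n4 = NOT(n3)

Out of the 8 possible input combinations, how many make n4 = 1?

n4 = NOT(n3) must be 1, so n3 = 0.
Enumerating the 8 input combinations, 2 give n4 = 1 and 6 give n4 = 0.

2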